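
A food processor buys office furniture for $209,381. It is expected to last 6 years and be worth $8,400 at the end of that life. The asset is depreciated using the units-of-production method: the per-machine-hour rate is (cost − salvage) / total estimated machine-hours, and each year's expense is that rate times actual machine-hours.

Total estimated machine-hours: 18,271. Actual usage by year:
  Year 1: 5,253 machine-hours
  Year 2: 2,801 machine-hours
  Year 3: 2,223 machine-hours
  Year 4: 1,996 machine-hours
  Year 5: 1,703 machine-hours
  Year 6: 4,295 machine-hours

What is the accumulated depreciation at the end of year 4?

Depreciable base = $209,381 − $8,400 = $200,981.
Rate = $200,981 / 18,271 machine-hours = $11 per machine-hour.
Year 1: 5,253 × $11 = $57,783. Book value $151,598.
Year 2: 2,801 × $11 = $30,811. Book value $120,787.
Year 3: 2,223 × $11 = $24,453. Book value $96,334.
Year 4: 1,996 × $11 = $21,956. Book value $74,378.
Accumulated through year 4 = $209,381 − $74,378 = $135,003.

$135,003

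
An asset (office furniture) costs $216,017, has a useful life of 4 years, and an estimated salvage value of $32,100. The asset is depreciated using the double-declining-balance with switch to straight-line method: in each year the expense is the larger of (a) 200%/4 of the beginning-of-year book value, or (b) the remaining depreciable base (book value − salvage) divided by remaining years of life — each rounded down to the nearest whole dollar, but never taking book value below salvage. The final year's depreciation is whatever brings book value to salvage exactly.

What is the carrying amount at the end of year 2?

$54,005

Depreciable base = $216,017 − $32,100 = $183,917.
Year 1: DB = ⌊$216,017 × 200%/4⌋ = $108,008; SL = ⌊$183,917/4⌋ = $45,979 → take DB $108,008. Book value $108,009.
Year 2: DB = ⌊$108,009 × 200%/4⌋ = $54,004; SL = ⌊$75,909/3⌋ = $25,303 → take DB $54,004. Book value $54,005.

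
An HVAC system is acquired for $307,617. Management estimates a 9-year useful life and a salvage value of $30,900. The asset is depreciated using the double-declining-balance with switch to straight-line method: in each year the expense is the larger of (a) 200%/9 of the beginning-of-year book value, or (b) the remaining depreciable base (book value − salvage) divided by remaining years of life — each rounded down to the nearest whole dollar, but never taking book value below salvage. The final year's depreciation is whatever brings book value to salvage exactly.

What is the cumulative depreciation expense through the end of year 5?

Depreciable base = $307,617 − $30,900 = $276,717.
Year 1: DB = ⌊$307,617 × 200%/9⌋ = $68,359; SL = ⌊$276,717/9⌋ = $30,746 → take DB $68,359. Book value $239,258.
Year 2: DB = ⌊$239,258 × 200%/9⌋ = $53,168; SL = ⌊$208,358/8⌋ = $26,044 → take DB $53,168. Book value $186,090.
Year 3: DB = ⌊$186,090 × 200%/9⌋ = $41,353; SL = ⌊$155,190/7⌋ = $22,170 → take DB $41,353. Book value $144,737.
Year 4: DB = ⌊$144,737 × 200%/9⌋ = $32,163; SL = ⌊$113,837/6⌋ = $18,972 → take DB $32,163. Book value $112,574.
Year 5: DB = ⌊$112,574 × 200%/9⌋ = $25,016; SL = ⌊$81,674/5⌋ = $16,334 → take DB $25,016. Book value $87,558.
Accumulated through year 5 = $307,617 − $87,558 = $220,059.

$220,059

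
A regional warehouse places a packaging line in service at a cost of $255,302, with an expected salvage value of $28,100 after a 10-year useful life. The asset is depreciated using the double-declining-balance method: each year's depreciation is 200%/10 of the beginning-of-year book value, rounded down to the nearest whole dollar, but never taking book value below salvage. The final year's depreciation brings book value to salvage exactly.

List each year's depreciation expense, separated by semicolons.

$51,060; $40,848; $32,678; $26,143; $20,914; $16,731; $13,385; $10,708; $8,567; $6,168

Depreciable base = $255,302 − $28,100 = $227,202.
Year 1: ⌊$255,302 × 200%/10⌋ = $51,060. Book value $204,242.
Year 2: ⌊$204,242 × 200%/10⌋ = $40,848. Book value $163,394.
Year 3: ⌊$163,394 × 200%/10⌋ = $32,678. Book value $130,716.
Year 4: ⌊$130,716 × 200%/10⌋ = $26,143. Book value $104,573.
Year 5: ⌊$104,573 × 200%/10⌋ = $20,914. Book value $83,659.
Year 6: ⌊$83,659 × 200%/10⌋ = $16,731. Book value $66,928.
Year 7: ⌊$66,928 × 200%/10⌋ = $13,385. Book value $53,543.
Year 8: ⌊$53,543 × 200%/10⌋ = $10,708. Book value $42,835.
Year 9: ⌊$42,835 × 200%/10⌋ = $8,567. Book value $34,268.
Year 10 (final): $34,268 − $28,100 = $6,168. Book value $28,100.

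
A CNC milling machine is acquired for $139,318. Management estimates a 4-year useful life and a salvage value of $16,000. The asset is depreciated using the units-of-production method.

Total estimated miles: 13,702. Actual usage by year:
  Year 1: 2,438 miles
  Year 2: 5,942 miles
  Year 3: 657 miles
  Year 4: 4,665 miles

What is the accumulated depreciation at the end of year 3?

Depreciable base = $139,318 − $16,000 = $123,318.
Rate = $123,318 / 13,702 miles = $9 per mile.
Year 1: 2,438 × $9 = $21,942. Book value $117,376.
Year 2: 5,942 × $9 = $53,478. Book value $63,898.
Year 3: 657 × $9 = $5,913. Book value $57,985.
Accumulated through year 3 = $139,318 − $57,985 = $81,333.

$81,333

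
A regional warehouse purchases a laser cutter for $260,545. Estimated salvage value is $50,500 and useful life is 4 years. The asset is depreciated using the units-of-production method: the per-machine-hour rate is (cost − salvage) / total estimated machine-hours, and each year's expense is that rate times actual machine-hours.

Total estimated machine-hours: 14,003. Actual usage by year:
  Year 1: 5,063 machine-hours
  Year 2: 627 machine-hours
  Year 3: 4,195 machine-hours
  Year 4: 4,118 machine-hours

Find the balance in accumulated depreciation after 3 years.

$148,275

Depreciable base = $260,545 − $50,500 = $210,045.
Rate = $210,045 / 14,003 machine-hours = $15 per machine-hour.
Year 1: 5,063 × $15 = $75,945. Book value $184,600.
Year 2: 627 × $15 = $9,405. Book value $175,195.
Year 3: 4,195 × $15 = $62,925. Book value $112,270.
Accumulated through year 3 = $260,545 − $112,270 = $148,275.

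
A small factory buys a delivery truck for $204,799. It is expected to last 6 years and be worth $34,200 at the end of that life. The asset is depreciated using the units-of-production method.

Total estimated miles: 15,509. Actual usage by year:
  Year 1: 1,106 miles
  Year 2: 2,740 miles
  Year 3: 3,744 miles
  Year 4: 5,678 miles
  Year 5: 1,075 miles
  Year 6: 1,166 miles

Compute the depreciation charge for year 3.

$41,184

Depreciable base = $204,799 − $34,200 = $170,599.
Rate = $170,599 / 15,509 miles = $11 per mile.
Year 1: 1,106 × $11 = $12,166. Book value $192,633.
Year 2: 2,740 × $11 = $30,140. Book value $162,493.
Year 3: 3,744 × $11 = $41,184. Book value $121,309.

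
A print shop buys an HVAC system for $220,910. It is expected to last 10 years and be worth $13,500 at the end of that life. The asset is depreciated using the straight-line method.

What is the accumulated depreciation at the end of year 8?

$165,928

Depreciable base = $220,910 − $13,500 = $207,410.
Annual expense = $207,410 / 10 = $20,741.
End of year 1: book value $200,169.
End of year 2: book value $179,428.
End of year 3: book value $158,687.
End of year 4: book value $137,946.
End of year 5: book value $117,205.
End of year 6: book value $96,464.
End of year 7: book value $75,723.
End of year 8: book value $54,982.
Accumulated through year 8 = $220,910 − $54,982 = $165,928.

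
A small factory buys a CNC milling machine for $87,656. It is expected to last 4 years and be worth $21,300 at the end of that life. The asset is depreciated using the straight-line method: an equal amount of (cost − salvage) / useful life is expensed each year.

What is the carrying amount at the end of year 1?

Depreciable base = $87,656 − $21,300 = $66,356.
Annual expense = $66,356 / 4 = $16,589.
End of year 1: book value $71,067.

$71,067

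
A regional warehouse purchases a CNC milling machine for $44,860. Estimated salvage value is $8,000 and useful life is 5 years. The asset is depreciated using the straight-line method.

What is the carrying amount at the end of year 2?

Depreciable base = $44,860 − $8,000 = $36,860.
Annual expense = $36,860 / 5 = $7,372.
End of year 1: book value $37,488.
End of year 2: book value $30,116.

$30,116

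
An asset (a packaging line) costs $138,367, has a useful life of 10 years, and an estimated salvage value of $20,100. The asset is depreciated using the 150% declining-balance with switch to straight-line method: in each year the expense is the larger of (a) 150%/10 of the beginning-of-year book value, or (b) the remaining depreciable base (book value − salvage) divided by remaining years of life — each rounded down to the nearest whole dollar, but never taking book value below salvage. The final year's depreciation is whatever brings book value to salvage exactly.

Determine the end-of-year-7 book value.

Depreciable base = $138,367 − $20,100 = $118,267.
Year 1: DB = ⌊$138,367 × 150%/10⌋ = $20,755; SL = ⌊$118,267/10⌋ = $11,826 → take DB $20,755. Book value $117,612.
Year 2: DB = ⌊$117,612 × 150%/10⌋ = $17,641; SL = ⌊$97,512/9⌋ = $10,834 → take DB $17,641. Book value $99,971.
Year 3: DB = ⌊$99,971 × 150%/10⌋ = $14,995; SL = ⌊$79,871/8⌋ = $9,983 → take DB $14,995. Book value $84,976.
Year 4: DB = ⌊$84,976 × 150%/10⌋ = $12,746; SL = ⌊$64,876/7⌋ = $9,268 → take DB $12,746. Book value $72,230.
Year 5: DB = ⌊$72,230 × 150%/10⌋ = $10,834; SL = ⌊$52,130/6⌋ = $8,688 → take DB $10,834. Book value $61,396.
Year 6: DB = ⌊$61,396 × 150%/10⌋ = $9,209; SL = ⌊$41,296/5⌋ = $8,259 → take DB $9,209. Book value $52,187.
Year 7: DB = ⌊$52,187 × 150%/10⌋ = $7,828; SL = ⌊$32,087/4⌋ = $8,021 → take SL $8,021. Book value $44,166.

$44,166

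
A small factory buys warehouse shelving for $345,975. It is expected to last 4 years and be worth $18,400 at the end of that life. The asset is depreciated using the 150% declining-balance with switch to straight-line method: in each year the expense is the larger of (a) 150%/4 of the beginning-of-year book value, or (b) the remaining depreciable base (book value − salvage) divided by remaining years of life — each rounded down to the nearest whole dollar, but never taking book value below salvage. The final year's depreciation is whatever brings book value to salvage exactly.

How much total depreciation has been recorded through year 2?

$210,828

Depreciable base = $345,975 − $18,400 = $327,575.
Year 1: DB = ⌊$345,975 × 150%/4⌋ = $129,740; SL = ⌊$327,575/4⌋ = $81,893 → take DB $129,740. Book value $216,235.
Year 2: DB = ⌊$216,235 × 150%/4⌋ = $81,088; SL = ⌊$197,835/3⌋ = $65,945 → take DB $81,088. Book value $135,147.
Accumulated through year 2 = $345,975 − $135,147 = $210,828.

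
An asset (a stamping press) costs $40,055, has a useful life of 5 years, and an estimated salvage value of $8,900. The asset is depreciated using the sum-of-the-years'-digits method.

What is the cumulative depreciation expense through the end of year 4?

Depreciable base = $40,055 − $8,900 = $31,155.
Sum of the years' digits = 5+4+3+2+1 = 15.
Year 1: $31,155 × 5/15 = $10,385. Book value $29,670.
Year 2: $31,155 × 4/15 = $8,308. Book value $21,362.
Year 3: $31,155 × 3/15 = $6,231. Book value $15,131.
Year 4: $31,155 × 2/15 = $4,154. Book value $10,977.
Accumulated through year 4 = $40,055 − $10,977 = $29,078.

$29,078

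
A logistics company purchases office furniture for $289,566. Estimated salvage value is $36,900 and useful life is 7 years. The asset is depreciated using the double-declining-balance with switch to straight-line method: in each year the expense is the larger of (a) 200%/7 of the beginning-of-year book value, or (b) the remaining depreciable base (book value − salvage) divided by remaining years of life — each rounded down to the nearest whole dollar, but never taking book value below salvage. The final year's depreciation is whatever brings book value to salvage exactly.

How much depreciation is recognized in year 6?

$15,383

Depreciable base = $289,566 − $36,900 = $252,666.
Year 1: DB = ⌊$289,566 × 200%/7⌋ = $82,733; SL = ⌊$252,666/7⌋ = $36,095 → take DB $82,733. Book value $206,833.
Year 2: DB = ⌊$206,833 × 200%/7⌋ = $59,095; SL = ⌊$169,933/6⌋ = $28,322 → take DB $59,095. Book value $147,738.
Year 3: DB = ⌊$147,738 × 200%/7⌋ = $42,210; SL = ⌊$110,838/5⌋ = $22,167 → take DB $42,210. Book value $105,528.
Year 4: DB = ⌊$105,528 × 200%/7⌋ = $30,150; SL = ⌊$68,628/4⌋ = $17,157 → take DB $30,150. Book value $75,378.
Year 5: DB = ⌊$75,378 × 200%/7⌋ = $21,536; SL = ⌊$38,478/3⌋ = $12,826 → take DB $21,536. Book value $53,842.
Year 6: DB = ⌊$53,842 × 200%/7⌋ = $15,383; SL = ⌊$16,942/2⌋ = $8,471 → take DB $15,383. Book value $38,459.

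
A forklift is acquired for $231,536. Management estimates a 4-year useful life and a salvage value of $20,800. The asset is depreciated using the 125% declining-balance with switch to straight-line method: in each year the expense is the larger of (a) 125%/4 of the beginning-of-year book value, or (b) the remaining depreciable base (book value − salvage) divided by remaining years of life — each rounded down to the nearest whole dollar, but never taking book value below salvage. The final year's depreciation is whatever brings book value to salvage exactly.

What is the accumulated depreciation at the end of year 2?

Depreciable base = $231,536 − $20,800 = $210,736.
Year 1: DB = ⌊$231,536 × 125%/4⌋ = $72,355; SL = ⌊$210,736/4⌋ = $52,684 → take DB $72,355. Book value $159,181.
Year 2: DB = ⌊$159,181 × 125%/4⌋ = $49,744; SL = ⌊$138,381/3⌋ = $46,127 → take DB $49,744. Book value $109,437.
Accumulated through year 2 = $231,536 − $109,437 = $122,099.

$122,099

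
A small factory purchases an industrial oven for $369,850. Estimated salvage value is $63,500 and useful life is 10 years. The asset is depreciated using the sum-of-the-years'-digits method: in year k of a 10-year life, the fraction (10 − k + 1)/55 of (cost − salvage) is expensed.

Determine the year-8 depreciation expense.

$16,710

Depreciable base = $369,850 − $63,500 = $306,350.
Sum of the years' digits = 10+9+8+7+6+5+4+3+2+1 = 55.
Year 1: $306,350 × 10/55 = $55,700. Book value $314,150.
Year 2: $306,350 × 9/55 = $50,130. Book value $264,020.
Year 3: $306,350 × 8/55 = $44,560. Book value $219,460.
Year 4: $306,350 × 7/55 = $38,990. Book value $180,470.
Year 5: $306,350 × 6/55 = $33,420. Book value $147,050.
Year 6: $306,350 × 5/55 = $27,850. Book value $119,200.
Year 7: $306,350 × 4/55 = $22,280. Book value $96,920.
Year 8: $306,350 × 3/55 = $16,710. Book value $80,210.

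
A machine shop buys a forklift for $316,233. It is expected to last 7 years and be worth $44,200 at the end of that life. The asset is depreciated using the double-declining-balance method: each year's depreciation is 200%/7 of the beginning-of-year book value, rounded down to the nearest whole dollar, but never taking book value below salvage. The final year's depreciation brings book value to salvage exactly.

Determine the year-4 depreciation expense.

$32,927

Depreciable base = $316,233 − $44,200 = $272,033.
Year 1: ⌊$316,233 × 200%/7⌋ = $90,352. Book value $225,881.
Year 2: ⌊$225,881 × 200%/7⌋ = $64,537. Book value $161,344.
Year 3: ⌊$161,344 × 200%/7⌋ = $46,098. Book value $115,246.
Year 4: ⌊$115,246 × 200%/7⌋ = $32,927. Book value $82,319.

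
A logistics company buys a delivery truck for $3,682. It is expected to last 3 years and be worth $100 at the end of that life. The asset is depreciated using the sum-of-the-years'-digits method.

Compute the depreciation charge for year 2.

$1,194

Depreciable base = $3,682 − $100 = $3,582.
Sum of the years' digits = 3+2+1 = 6.
Year 1: $3,582 × 3/6 = $1,791. Book value $1,891.
Year 2: $3,582 × 2/6 = $1,194. Book value $697.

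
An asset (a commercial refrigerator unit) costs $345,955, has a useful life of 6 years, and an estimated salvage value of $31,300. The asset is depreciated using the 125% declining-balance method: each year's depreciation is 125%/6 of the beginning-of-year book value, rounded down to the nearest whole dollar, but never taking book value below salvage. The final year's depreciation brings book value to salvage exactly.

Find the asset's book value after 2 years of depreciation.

$216,824

Depreciable base = $345,955 − $31,300 = $314,655.
Year 1: ⌊$345,955 × 125%/6⌋ = $72,073. Book value $273,882.
Year 2: ⌊$273,882 × 125%/6⌋ = $57,058. Book value $216,824.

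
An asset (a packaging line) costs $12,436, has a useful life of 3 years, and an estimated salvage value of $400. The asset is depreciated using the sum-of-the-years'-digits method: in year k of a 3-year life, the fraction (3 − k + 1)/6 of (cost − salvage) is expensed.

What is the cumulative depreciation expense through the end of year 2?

$10,030

Depreciable base = $12,436 − $400 = $12,036.
Sum of the years' digits = 3+2+1 = 6.
Year 1: $12,036 × 3/6 = $6,018. Book value $6,418.
Year 2: $12,036 × 2/6 = $4,012. Book value $2,406.
Accumulated through year 2 = $12,436 − $2,406 = $10,030.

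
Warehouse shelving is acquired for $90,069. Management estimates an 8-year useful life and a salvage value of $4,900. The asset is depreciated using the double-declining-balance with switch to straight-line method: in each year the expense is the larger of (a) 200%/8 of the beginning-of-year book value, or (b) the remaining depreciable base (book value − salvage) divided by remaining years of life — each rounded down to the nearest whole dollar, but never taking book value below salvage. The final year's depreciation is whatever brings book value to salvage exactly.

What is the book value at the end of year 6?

Depreciable base = $90,069 − $4,900 = $85,169.
Year 1: DB = ⌊$90,069 × 200%/8⌋ = $22,517; SL = ⌊$85,169/8⌋ = $10,646 → take DB $22,517. Book value $67,552.
Year 2: DB = ⌊$67,552 × 200%/8⌋ = $16,888; SL = ⌊$62,652/7⌋ = $8,950 → take DB $16,888. Book value $50,664.
Year 3: DB = ⌊$50,664 × 200%/8⌋ = $12,666; SL = ⌊$45,764/6⌋ = $7,627 → take DB $12,666. Book value $37,998.
Year 4: DB = ⌊$37,998 × 200%/8⌋ = $9,499; SL = ⌊$33,098/5⌋ = $6,619 → take DB $9,499. Book value $28,499.
Year 5: DB = ⌊$28,499 × 200%/8⌋ = $7,124; SL = ⌊$23,599/4⌋ = $5,899 → take DB $7,124. Book value $21,375.
Year 6: DB = ⌊$21,375 × 200%/8⌋ = $5,343; SL = ⌊$16,475/3⌋ = $5,491 → take SL $5,491. Book value $15,884.

$15,884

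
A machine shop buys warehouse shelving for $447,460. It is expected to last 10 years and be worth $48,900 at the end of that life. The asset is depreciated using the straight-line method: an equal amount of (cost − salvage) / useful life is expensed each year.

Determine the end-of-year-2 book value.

$367,748

Depreciable base = $447,460 − $48,900 = $398,560.
Annual expense = $398,560 / 10 = $39,856.
End of year 1: book value $407,604.
End of year 2: book value $367,748.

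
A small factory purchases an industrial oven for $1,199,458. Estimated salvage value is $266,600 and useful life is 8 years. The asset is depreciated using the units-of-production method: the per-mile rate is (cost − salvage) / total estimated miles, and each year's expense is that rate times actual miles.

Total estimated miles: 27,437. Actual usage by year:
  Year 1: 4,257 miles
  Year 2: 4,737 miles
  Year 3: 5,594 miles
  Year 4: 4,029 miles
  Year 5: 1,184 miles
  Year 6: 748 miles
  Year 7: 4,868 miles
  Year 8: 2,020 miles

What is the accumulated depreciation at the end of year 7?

$864,178

Depreciable base = $1,199,458 − $266,600 = $932,858.
Rate = $932,858 / 27,437 miles = $34 per mile.
Year 1: 4,257 × $34 = $144,738. Book value $1,054,720.
Year 2: 4,737 × $34 = $161,058. Book value $893,662.
Year 3: 5,594 × $34 = $190,196. Book value $703,466.
Year 4: 4,029 × $34 = $136,986. Book value $566,480.
Year 5: 1,184 × $34 = $40,256. Book value $526,224.
Year 6: 748 × $34 = $25,432. Book value $500,792.
Year 7: 4,868 × $34 = $165,512. Book value $335,280.
Accumulated through year 7 = $1,199,458 − $335,280 = $864,178.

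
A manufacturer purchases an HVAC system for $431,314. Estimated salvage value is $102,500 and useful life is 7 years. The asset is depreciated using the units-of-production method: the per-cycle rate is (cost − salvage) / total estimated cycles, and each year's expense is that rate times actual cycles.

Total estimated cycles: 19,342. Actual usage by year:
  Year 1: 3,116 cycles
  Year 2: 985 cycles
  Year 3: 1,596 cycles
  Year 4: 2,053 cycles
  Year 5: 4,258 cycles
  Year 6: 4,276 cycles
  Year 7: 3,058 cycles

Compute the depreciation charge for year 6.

$72,692

Depreciable base = $431,314 − $102,500 = $328,814.
Rate = $328,814 / 19,342 cycles = $17 per cycle.
Year 1: 3,116 × $17 = $52,972. Book value $378,342.
Year 2: 985 × $17 = $16,745. Book value $361,597.
Year 3: 1,596 × $17 = $27,132. Book value $334,465.
Year 4: 2,053 × $17 = $34,901. Book value $299,564.
Year 5: 4,258 × $17 = $72,386. Book value $227,178.
Year 6: 4,276 × $17 = $72,692. Book value $154,486.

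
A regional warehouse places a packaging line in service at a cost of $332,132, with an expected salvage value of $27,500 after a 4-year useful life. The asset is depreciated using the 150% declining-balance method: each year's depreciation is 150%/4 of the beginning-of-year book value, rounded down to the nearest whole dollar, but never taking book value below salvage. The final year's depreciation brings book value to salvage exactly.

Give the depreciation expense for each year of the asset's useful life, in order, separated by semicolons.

$124,549; $77,843; $48,652; $53,588

Depreciable base = $332,132 − $27,500 = $304,632.
Year 1: ⌊$332,132 × 150%/4⌋ = $124,549. Book value $207,583.
Year 2: ⌊$207,583 × 150%/4⌋ = $77,843. Book value $129,740.
Year 3: ⌊$129,740 × 150%/4⌋ = $48,652. Book value $81,088.
Year 4 (final): $81,088 − $27,500 = $53,588. Book value $27,500.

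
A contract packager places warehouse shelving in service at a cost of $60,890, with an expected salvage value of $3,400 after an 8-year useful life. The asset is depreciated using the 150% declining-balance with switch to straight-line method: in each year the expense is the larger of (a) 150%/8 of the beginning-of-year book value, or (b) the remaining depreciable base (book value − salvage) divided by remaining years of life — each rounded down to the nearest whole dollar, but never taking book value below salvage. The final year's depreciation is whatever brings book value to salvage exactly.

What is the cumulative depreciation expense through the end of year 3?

$28,229

Depreciable base = $60,890 − $3,400 = $57,490.
Year 1: DB = ⌊$60,890 × 150%/8⌋ = $11,416; SL = ⌊$57,490/8⌋ = $7,186 → take DB $11,416. Book value $49,474.
Year 2: DB = ⌊$49,474 × 150%/8⌋ = $9,276; SL = ⌊$46,074/7⌋ = $6,582 → take DB $9,276. Book value $40,198.
Year 3: DB = ⌊$40,198 × 150%/8⌋ = $7,537; SL = ⌊$36,798/6⌋ = $6,133 → take DB $7,537. Book value $32,661.
Accumulated through year 3 = $60,890 − $32,661 = $28,229.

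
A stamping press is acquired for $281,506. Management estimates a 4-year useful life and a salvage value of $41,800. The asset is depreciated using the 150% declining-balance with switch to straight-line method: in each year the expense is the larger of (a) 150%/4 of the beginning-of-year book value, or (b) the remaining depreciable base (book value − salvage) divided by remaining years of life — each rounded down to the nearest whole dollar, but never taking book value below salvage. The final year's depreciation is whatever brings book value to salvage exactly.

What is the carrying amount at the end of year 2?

$109,964

Depreciable base = $281,506 − $41,800 = $239,706.
Year 1: DB = ⌊$281,506 × 150%/4⌋ = $105,564; SL = ⌊$239,706/4⌋ = $59,926 → take DB $105,564. Book value $175,942.
Year 2: DB = ⌊$175,942 × 150%/4⌋ = $65,978; SL = ⌊$134,142/3⌋ = $44,714 → take DB $65,978. Book value $109,964.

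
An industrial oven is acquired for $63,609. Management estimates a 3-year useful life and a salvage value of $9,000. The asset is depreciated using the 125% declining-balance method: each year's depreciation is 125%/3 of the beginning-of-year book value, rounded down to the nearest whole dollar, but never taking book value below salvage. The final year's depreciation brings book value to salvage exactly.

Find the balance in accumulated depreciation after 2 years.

$41,963

Depreciable base = $63,609 − $9,000 = $54,609.
Year 1: ⌊$63,609 × 125%/3⌋ = $26,503. Book value $37,106.
Year 2: ⌊$37,106 × 125%/3⌋ = $15,460. Book value $21,646.
Accumulated through year 2 = $63,609 − $21,646 = $41,963.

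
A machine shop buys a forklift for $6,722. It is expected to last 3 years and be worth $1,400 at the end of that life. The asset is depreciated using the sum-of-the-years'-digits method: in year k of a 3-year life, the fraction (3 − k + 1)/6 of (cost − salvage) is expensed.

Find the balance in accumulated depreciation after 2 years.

Depreciable base = $6,722 − $1,400 = $5,322.
Sum of the years' digits = 3+2+1 = 6.
Year 1: $5,322 × 3/6 = $2,661. Book value $4,061.
Year 2: $5,322 × 2/6 = $1,774. Book value $2,287.
Accumulated through year 2 = $6,722 − $2,287 = $4,435.

$4,435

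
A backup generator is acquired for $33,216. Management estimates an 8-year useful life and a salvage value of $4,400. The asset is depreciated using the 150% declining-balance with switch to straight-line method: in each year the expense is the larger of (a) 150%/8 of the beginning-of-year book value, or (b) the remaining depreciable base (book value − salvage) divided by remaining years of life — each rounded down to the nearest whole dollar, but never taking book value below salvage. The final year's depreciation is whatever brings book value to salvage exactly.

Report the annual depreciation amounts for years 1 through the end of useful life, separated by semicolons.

$6,228; $5,060; $4,111; $3,340; $2,714; $2,454; $2,454; $2,455

Depreciable base = $33,216 − $4,400 = $28,816.
Year 1: DB = ⌊$33,216 × 150%/8⌋ = $6,228; SL = ⌊$28,816/8⌋ = $3,602 → take DB $6,228. Book value $26,988.
Year 2: DB = ⌊$26,988 × 150%/8⌋ = $5,060; SL = ⌊$22,588/7⌋ = $3,226 → take DB $5,060. Book value $21,928.
Year 3: DB = ⌊$21,928 × 150%/8⌋ = $4,111; SL = ⌊$17,528/6⌋ = $2,921 → take DB $4,111. Book value $17,817.
Year 4: DB = ⌊$17,817 × 150%/8⌋ = $3,340; SL = ⌊$13,417/5⌋ = $2,683 → take DB $3,340. Book value $14,477.
Year 5: DB = ⌊$14,477 × 150%/8⌋ = $2,714; SL = ⌊$10,077/4⌋ = $2,519 → take DB $2,714. Book value $11,763.
Year 6: DB = ⌊$11,763 × 150%/8⌋ = $2,205; SL = ⌊$7,363/3⌋ = $2,454 → take SL $2,454. Book value $9,309.
Year 7: DB = ⌊$9,309 × 150%/8⌋ = $1,745; SL = ⌊$4,909/2⌋ = $2,454 → take SL $2,454. Book value $6,855.
Year 8 (final): $6,855 − $4,400 = $2,455. Book value $4,400.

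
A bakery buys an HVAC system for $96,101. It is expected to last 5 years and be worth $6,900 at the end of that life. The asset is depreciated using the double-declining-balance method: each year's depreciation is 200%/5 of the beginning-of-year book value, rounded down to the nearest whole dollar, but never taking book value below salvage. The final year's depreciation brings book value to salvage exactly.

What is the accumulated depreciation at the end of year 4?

$83,645

Depreciable base = $96,101 − $6,900 = $89,201.
Year 1: ⌊$96,101 × 200%/5⌋ = $38,440. Book value $57,661.
Year 2: ⌊$57,661 × 200%/5⌋ = $23,064. Book value $34,597.
Year 3: ⌊$34,597 × 200%/5⌋ = $13,838. Book value $20,759.
Year 4: ⌊$20,759 × 200%/5⌋ = $8,303. Book value $12,456.
Accumulated through year 4 = $96,101 − $12,456 = $83,645.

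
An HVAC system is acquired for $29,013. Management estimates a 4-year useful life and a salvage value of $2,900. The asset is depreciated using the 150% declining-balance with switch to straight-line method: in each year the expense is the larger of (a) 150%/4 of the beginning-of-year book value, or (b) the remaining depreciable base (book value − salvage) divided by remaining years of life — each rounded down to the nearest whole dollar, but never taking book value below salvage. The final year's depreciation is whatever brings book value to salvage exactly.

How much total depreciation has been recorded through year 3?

Depreciable base = $29,013 − $2,900 = $26,113.
Year 1: DB = ⌊$29,013 × 150%/4⌋ = $10,879; SL = ⌊$26,113/4⌋ = $6,528 → take DB $10,879. Book value $18,134.
Year 2: DB = ⌊$18,134 × 150%/4⌋ = $6,800; SL = ⌊$15,234/3⌋ = $5,078 → take DB $6,800. Book value $11,334.
Year 3: DB = ⌊$11,334 × 150%/4⌋ = $4,250; SL = ⌊$8,434/2⌋ = $4,217 → take DB $4,250. Book value $7,084.
Accumulated through year 3 = $29,013 − $7,084 = $21,929.

$21,929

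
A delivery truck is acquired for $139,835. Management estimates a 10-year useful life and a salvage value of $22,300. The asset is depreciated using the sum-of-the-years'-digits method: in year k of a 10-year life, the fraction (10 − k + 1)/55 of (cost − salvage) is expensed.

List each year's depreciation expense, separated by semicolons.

Depreciable base = $139,835 − $22,300 = $117,535.
Sum of the years' digits = 10+9+8+7+6+5+4+3+2+1 = 55.
Year 1: $117,535 × 10/55 = $21,370. Book value $118,465.
Year 2: $117,535 × 9/55 = $19,233. Book value $99,232.
Year 3: $117,535 × 8/55 = $17,096. Book value $82,136.
Year 4: $117,535 × 7/55 = $14,959. Book value $67,177.
Year 5: $117,535 × 6/55 = $12,822. Book value $54,355.
Year 6: $117,535 × 5/55 = $10,685. Book value $43,670.
Year 7: $117,535 × 4/55 = $8,548. Book value $35,122.
Year 8: $117,535 × 3/55 = $6,411. Book value $28,711.
Year 9: $117,535 × 2/55 = $4,274. Book value $24,437.
Year 10: $117,535 × 1/55 = $2,137. Book value $22,300.

$21,370; $19,233; $17,096; $14,959; $12,822; $10,685; $8,548; $6,411; $4,274; $2,137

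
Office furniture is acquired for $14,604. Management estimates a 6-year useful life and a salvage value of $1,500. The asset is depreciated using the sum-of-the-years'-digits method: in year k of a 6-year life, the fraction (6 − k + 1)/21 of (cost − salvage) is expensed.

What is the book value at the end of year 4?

Depreciable base = $14,604 − $1,500 = $13,104.
Sum of the years' digits = 6+5+4+3+2+1 = 21.
Year 1: $13,104 × 6/21 = $3,744. Book value $10,860.
Year 2: $13,104 × 5/21 = $3,120. Book value $7,740.
Year 3: $13,104 × 4/21 = $2,496. Book value $5,244.
Year 4: $13,104 × 3/21 = $1,872. Book value $3,372.

$3,372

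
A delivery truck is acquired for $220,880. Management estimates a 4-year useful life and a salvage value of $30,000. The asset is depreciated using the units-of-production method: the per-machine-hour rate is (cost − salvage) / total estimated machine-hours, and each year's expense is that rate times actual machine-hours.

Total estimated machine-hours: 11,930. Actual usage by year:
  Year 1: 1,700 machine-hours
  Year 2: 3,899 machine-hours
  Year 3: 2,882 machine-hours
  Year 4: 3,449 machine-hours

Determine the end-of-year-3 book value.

$85,184

Depreciable base = $220,880 − $30,000 = $190,880.
Rate = $190,880 / 11,930 machine-hours = $16 per machine-hour.
Year 1: 1,700 × $16 = $27,200. Book value $193,680.
Year 2: 3,899 × $16 = $62,384. Book value $131,296.
Year 3: 2,882 × $16 = $46,112. Book value $85,184.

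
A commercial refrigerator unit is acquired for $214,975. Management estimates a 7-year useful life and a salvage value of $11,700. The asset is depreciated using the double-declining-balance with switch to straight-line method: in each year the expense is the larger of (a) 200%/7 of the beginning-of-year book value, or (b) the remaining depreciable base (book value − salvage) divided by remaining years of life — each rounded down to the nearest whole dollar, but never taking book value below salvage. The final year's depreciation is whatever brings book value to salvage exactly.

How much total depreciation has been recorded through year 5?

$175,002

Depreciable base = $214,975 − $11,700 = $203,275.
Year 1: DB = ⌊$214,975 × 200%/7⌋ = $61,421; SL = ⌊$203,275/7⌋ = $29,039 → take DB $61,421. Book value $153,554.
Year 2: DB = ⌊$153,554 × 200%/7⌋ = $43,872; SL = ⌊$141,854/6⌋ = $23,642 → take DB $43,872. Book value $109,682.
Year 3: DB = ⌊$109,682 × 200%/7⌋ = $31,337; SL = ⌊$97,982/5⌋ = $19,596 → take DB $31,337. Book value $78,345.
Year 4: DB = ⌊$78,345 × 200%/7⌋ = $22,384; SL = ⌊$66,645/4⌋ = $16,661 → take DB $22,384. Book value $55,961.
Year 5: DB = ⌊$55,961 × 200%/7⌋ = $15,988; SL = ⌊$44,261/3⌋ = $14,753 → take DB $15,988. Book value $39,973.
Accumulated through year 5 = $214,975 − $39,973 = $175,002.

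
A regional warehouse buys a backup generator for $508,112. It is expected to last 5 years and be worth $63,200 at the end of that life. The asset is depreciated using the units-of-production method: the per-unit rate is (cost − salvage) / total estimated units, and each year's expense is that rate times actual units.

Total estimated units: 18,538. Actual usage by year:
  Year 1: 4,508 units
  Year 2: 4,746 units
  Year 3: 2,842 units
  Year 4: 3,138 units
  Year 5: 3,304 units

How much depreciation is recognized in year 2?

$113,904

Depreciable base = $508,112 − $63,200 = $444,912.
Rate = $444,912 / 18,538 units = $24 per unit.
Year 1: 4,508 × $24 = $108,192. Book value $399,920.
Year 2: 4,746 × $24 = $113,904. Book value $286,016.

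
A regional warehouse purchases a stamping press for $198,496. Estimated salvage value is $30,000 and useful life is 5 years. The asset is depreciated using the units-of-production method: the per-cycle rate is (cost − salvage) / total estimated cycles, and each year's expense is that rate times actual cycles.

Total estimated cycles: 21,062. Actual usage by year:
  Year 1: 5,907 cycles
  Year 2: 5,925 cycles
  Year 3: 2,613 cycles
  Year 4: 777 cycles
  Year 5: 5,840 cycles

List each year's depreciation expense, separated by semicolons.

$47,256; $47,400; $20,904; $6,216; $46,720

Depreciable base = $198,496 − $30,000 = $168,496.
Rate = $168,496 / 21,062 cycles = $8 per cycle.
Year 1: 5,907 × $8 = $47,256. Book value $151,240.
Year 2: 5,925 × $8 = $47,400. Book value $103,840.
Year 3: 2,613 × $8 = $20,904. Book value $82,936.
Year 4: 777 × $8 = $6,216. Book value $76,720.
Year 5: 5,840 × $8 = $46,720. Book value $30,000.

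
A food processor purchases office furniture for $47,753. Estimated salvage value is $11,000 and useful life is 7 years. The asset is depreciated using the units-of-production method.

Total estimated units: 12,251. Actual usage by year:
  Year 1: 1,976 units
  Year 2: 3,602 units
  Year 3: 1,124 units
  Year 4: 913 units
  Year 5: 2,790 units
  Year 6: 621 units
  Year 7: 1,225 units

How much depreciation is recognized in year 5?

Depreciable base = $47,753 − $11,000 = $36,753.
Rate = $36,753 / 12,251 units = $3 per unit.
Year 1: 1,976 × $3 = $5,928. Book value $41,825.
Year 2: 3,602 × $3 = $10,806. Book value $31,019.
Year 3: 1,124 × $3 = $3,372. Book value $27,647.
Year 4: 913 × $3 = $2,739. Book value $24,908.
Year 5: 2,790 × $3 = $8,370. Book value $16,538.

$8,370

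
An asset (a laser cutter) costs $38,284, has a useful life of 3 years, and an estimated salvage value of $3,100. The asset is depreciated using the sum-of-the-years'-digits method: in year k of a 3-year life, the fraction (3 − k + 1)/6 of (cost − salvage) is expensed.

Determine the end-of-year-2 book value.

Depreciable base = $38,284 − $3,100 = $35,184.
Sum of the years' digits = 3+2+1 = 6.
Year 1: $35,184 × 3/6 = $17,592. Book value $20,692.
Year 2: $35,184 × 2/6 = $11,728. Book value $8,964.

$8,964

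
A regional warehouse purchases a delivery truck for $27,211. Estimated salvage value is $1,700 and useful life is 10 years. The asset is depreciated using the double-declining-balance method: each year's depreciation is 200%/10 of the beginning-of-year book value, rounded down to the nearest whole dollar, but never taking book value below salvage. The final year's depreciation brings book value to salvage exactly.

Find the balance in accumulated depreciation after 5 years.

$18,293

Depreciable base = $27,211 − $1,700 = $25,511.
Year 1: ⌊$27,211 × 200%/10⌋ = $5,442. Book value $21,769.
Year 2: ⌊$21,769 × 200%/10⌋ = $4,353. Book value $17,416.
Year 3: ⌊$17,416 × 200%/10⌋ = $3,483. Book value $13,933.
Year 4: ⌊$13,933 × 200%/10⌋ = $2,786. Book value $11,147.
Year 5: ⌊$11,147 × 200%/10⌋ = $2,229. Book value $8,918.
Accumulated through year 5 = $27,211 − $8,918 = $18,293.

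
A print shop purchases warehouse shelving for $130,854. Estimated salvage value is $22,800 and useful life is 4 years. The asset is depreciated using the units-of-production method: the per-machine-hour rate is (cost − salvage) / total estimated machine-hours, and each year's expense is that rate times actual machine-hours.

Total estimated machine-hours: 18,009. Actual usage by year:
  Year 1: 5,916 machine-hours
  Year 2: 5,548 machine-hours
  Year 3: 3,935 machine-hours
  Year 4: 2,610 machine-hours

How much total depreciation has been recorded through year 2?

Depreciable base = $130,854 − $22,800 = $108,054.
Rate = $108,054 / 18,009 machine-hours = $6 per machine-hour.
Year 1: 5,916 × $6 = $35,496. Book value $95,358.
Year 2: 5,548 × $6 = $33,288. Book value $62,070.
Accumulated through year 2 = $130,854 − $62,070 = $68,784.

$68,784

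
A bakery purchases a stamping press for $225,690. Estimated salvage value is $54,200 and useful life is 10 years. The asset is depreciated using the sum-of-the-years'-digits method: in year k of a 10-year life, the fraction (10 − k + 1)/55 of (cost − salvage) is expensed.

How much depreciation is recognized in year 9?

Depreciable base = $225,690 − $54,200 = $171,490.
Sum of the years' digits = 10+9+8+7+6+5+4+3+2+1 = 55.
Year 1: $171,490 × 10/55 = $31,180. Book value $194,510.
Year 2: $171,490 × 9/55 = $28,062. Book value $166,448.
Year 3: $171,490 × 8/55 = $24,944. Book value $141,504.
Year 4: $171,490 × 7/55 = $21,826. Book value $119,678.
Year 5: $171,490 × 6/55 = $18,708. Book value $100,970.
Year 6: $171,490 × 5/55 = $15,590. Book value $85,380.
Year 7: $171,490 × 4/55 = $12,472. Book value $72,908.
Year 8: $171,490 × 3/55 = $9,354. Book value $63,554.
Year 9: $171,490 × 2/55 = $6,236. Book value $57,318.

$6,236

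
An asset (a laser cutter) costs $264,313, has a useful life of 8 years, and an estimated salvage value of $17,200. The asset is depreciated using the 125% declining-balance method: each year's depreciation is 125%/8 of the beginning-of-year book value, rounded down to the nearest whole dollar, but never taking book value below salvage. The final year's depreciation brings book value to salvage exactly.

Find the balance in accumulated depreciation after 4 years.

$130,352

Depreciable base = $264,313 − $17,200 = $247,113.
Year 1: ⌊$264,313 × 125%/8⌋ = $41,298. Book value $223,015.
Year 2: ⌊$223,015 × 125%/8⌋ = $34,846. Book value $188,169.
Year 3: ⌊$188,169 × 125%/8⌋ = $29,401. Book value $158,768.
Year 4: ⌊$158,768 × 125%/8⌋ = $24,807. Book value $133,961.
Accumulated through year 4 = $264,313 − $133,961 = $130,352.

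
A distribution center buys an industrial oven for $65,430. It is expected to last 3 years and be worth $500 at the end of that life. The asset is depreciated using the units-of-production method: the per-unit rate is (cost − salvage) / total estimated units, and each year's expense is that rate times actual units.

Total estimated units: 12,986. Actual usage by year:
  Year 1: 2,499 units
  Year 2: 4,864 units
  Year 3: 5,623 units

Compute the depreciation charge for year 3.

Depreciable base = $65,430 − $500 = $64,930.
Rate = $64,930 / 12,986 units = $5 per unit.
Year 1: 2,499 × $5 = $12,495. Book value $52,935.
Year 2: 4,864 × $5 = $24,320. Book value $28,615.
Year 3: 5,623 × $5 = $28,115. Book value $500.

$28,115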